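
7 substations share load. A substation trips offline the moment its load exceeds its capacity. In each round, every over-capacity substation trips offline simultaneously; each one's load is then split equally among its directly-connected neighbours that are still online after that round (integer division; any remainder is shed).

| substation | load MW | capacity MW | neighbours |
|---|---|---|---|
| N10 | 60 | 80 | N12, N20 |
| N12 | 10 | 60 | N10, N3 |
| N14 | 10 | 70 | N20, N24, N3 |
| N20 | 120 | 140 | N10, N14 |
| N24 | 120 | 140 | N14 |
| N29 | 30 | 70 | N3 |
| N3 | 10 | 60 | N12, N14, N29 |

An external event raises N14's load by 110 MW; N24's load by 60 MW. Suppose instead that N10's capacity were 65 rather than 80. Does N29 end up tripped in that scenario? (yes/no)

no

With N10's capacity at 65:
Round 1 — N14 at 120 > 70; N24 at 180 > 140. N14, N24 trip offline.
  N14 sheds 120 MW to N20, N3: 60 each.
    N20: 120+60 = 180 > 140
    N3: 10+60 = 70 > 60
  N24 sheds 180 MW: no online neighbours, lost.
Round 2 — N20, N3 trip offline.
  N20 sheds 180 MW to N10: 180 each.
    N10: 60+180 = 240 > 65
  N3 sheds 70 MW to N12, N29: 35 each.
    N12: 10+35 = 45 ≤ 60
    N29: 30+35 = 65 ≤ 70
Round 3 — N10 trips offline.
  N10 sheds 240 MW to N12: 240 each.
    N12: 45+240 = 285 > 60
Round 4 — N12 trips offline.
  N12 sheds 285 MW: no online neighbours, lost.
No further trips.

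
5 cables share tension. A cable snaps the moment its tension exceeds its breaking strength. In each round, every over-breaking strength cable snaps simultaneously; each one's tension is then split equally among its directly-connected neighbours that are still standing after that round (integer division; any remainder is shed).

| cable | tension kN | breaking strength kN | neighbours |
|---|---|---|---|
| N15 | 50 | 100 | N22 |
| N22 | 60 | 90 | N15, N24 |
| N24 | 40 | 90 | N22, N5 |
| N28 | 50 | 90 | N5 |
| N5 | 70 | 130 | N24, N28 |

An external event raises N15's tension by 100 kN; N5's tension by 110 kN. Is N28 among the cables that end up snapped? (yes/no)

Round 1 — N15 at 150 > 100; N5 at 180 > 130. N15, N5 snap.
  N15 sheds 150 kN to N22: 150 each.
    N22: 60+150 = 210 > 90
  N5 sheds 180 kN to N24, N28: 90 each.
    N24: 40+90 = 130 > 90
    N28: 50+90 = 140 > 90
Round 2 — N22, N24, N28 snap.
  N22 sheds 210 kN: no online neighbours, lost.
  N24 sheds 130 kN: no online neighbours, lost.
  N28 sheds 140 kN: no online neighbours, lost.
No further breaks.

yes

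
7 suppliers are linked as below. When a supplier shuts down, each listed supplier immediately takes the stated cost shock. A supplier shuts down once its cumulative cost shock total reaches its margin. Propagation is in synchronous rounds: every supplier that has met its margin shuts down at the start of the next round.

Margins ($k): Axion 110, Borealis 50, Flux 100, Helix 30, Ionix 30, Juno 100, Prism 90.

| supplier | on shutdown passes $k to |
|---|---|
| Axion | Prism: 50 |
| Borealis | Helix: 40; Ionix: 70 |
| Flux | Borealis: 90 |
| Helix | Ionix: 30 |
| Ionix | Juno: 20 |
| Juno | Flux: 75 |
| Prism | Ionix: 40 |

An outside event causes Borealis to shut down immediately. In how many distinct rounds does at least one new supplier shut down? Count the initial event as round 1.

2

Round 1 — Borealis shuts down (initial).
  Helix: +40 → 40 ≥ 30
  Ionix: +70 → 70 ≥ 30
Round 2 — Helix, Ionix shut down.
  Juno: +20 → 20 < 100
No further shutdowns.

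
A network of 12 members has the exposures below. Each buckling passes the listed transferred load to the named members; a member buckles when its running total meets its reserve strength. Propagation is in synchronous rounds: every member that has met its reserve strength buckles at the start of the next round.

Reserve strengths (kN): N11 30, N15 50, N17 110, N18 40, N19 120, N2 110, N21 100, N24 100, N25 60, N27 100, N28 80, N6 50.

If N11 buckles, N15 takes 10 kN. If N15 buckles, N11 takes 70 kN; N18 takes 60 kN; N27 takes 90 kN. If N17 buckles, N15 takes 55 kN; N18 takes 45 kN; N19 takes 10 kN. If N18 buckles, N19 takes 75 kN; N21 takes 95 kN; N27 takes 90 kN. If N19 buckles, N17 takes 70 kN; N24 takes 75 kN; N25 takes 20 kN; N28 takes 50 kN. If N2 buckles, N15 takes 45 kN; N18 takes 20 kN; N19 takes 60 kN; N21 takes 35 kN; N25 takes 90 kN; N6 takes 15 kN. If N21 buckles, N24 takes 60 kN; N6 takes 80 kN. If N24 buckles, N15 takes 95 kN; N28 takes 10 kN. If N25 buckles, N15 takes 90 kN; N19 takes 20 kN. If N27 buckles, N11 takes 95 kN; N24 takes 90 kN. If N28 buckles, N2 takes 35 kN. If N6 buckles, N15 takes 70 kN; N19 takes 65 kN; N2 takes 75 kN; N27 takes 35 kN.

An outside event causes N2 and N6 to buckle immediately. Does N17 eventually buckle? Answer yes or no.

Round 1 — N2, N6 buckle (initial).
  N15: +45+70 → 115 ≥ 50
  N18: +20 → 20 < 40
  N19: +60+65 → 125 ≥ 120
  N21: +35 → 35 < 100
  N25: +90 → 90 ≥ 60
  N27: +35 → 35 < 100
Round 2 — N15, N19, N25 buckle.
  N11: +70 → 70 ≥ 30
  N17: +70 → 70 < 110
  N18: +60 → 80 ≥ 40
  N24: +75 → 75 < 100
  N27: +90 → 125 ≥ 100
  N28: +50 → 50 < 80
Round 3 — N11, N18, N27 buckle.
  N21: +95 → 130 ≥ 100
  N24: +90 → 165 ≥ 100
Round 4 — N21, N24 buckle.
  N28: +10 → 60 < 80
No further bucklings.

no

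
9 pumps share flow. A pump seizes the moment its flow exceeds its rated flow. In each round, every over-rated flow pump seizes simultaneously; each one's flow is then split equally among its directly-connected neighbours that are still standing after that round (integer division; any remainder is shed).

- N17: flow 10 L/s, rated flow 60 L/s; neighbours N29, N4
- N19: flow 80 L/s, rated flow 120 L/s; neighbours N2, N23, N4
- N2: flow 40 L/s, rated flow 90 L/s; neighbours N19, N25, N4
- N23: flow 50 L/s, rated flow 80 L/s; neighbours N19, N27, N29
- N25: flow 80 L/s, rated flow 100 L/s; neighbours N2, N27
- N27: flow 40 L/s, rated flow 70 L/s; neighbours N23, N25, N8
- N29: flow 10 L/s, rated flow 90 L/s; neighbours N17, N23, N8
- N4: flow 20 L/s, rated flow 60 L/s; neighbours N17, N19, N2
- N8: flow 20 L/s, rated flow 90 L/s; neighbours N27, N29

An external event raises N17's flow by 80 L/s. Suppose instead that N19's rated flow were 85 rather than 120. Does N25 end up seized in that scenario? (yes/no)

With N19's rated flow at 85:
Round 1 — N17 at 90 > 60. N17 seizes.
  N17 sheds 90 L/s to N29, N4: 45 each.
    N29: 10+45 = 55 ≤ 90
    N4: 20+45 = 65 > 60
Round 2 — N4 seizes.
  N4 sheds 65 L/s to N19, N2: 32 each (1 lost).
    N19: 80+32 = 112 > 85
    N2: 40+32 = 72 ≤ 90
Round 3 — N19 seizes.
  N19 sheds 112 L/s to N2, N23: 56 each.
    N2: 72+56 = 128 > 90
    N23: 50+56 = 106 > 80
Round 4 — N2, N23 seize.
  N2 sheds 128 L/s to N25: 128 each.
    N25: 80+128 = 208 > 100
  N23 sheds 106 L/s to N27, N29: 53 each.
    N27: 40+53 = 93 > 70
    N29: 55+53 = 108 > 90
Round 5 — N25, N27, N29 seize.
  N25 sheds 208 L/s: no online neighbours, lost.
  N27 sheds 93 L/s to N8: 93 each.
    N8: 20+93 = 113 > 90
  N29 sheds 108 L/s to N8: 108 each.
    N8: 113+108 = 221 > 90
Round 6 — N8 seizes.
  N8 sheds 221 L/s: no online neighbours, lost.
No further seizures.

yes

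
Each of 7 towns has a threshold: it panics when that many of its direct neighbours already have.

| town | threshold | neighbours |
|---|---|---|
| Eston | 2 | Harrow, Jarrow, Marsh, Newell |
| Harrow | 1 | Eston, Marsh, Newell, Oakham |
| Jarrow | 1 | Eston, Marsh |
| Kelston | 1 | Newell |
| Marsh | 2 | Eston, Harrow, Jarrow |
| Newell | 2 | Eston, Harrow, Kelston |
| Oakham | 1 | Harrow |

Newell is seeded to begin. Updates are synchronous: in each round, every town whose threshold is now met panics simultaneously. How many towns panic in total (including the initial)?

7

Round 1 — Newell panics (initial).
Round 2 — checking thresholds:
  Eston: 1 of 4 neighbours < 2, not yet.
  Harrow: 1 of 4 neighbours ≥ 1, panics.
  Kelston: 1 of 1 neighbours ≥ 1, panics.
Round 3 — checking thresholds:
  Eston: 2 of 4 neighbours ≥ 2, panics.
  Marsh: 1 of 3 neighbours < 2, not yet.
  Oakham: 1 of 1 neighbours ≥ 1, panics.
Round 4 — checking thresholds:
  Jarrow: 1 of 2 neighbours ≥ 1, panics.
  Marsh: 2 of 3 neighbours ≥ 2, panics.
Round 5 — no new panics; cascade stops.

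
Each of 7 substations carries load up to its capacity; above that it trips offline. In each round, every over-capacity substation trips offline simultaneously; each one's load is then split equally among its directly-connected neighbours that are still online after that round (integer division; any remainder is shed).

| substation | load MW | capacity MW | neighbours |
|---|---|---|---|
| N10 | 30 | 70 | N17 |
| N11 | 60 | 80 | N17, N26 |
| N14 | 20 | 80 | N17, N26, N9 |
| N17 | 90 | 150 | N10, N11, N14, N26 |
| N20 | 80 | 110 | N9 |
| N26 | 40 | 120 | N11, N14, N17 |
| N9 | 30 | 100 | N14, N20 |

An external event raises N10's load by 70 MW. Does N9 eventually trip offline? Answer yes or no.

no

Round 1 — N10 at 100 > 70. N10 trips offline.
  N10 sheds 100 MW to N17: 100 each.
    N17: 90+100 = 190 > 150
Round 2 — N17 trips offline.
  N17 sheds 190 MW to N11, N14, N26: 63 each (1 lost).
    N11: 60+63 = 123 > 80
    N14: 20+63 = 83 > 80
    N26: 40+63 = 103 ≤ 120
Round 3 — N11, N14 trip offline.
  N11 sheds 123 MW to N26: 123 each.
    N26: 103+123 = 226 > 120
  N14 sheds 83 MW to N26, N9: 41 each (1 lost).
    N26: 226+41 = 267 > 120
    N9: 30+41 = 71 ≤ 100
Round 4 — N26 trips offline.
  N26 sheds 267 MW: no online neighbours, lost.
No further trips.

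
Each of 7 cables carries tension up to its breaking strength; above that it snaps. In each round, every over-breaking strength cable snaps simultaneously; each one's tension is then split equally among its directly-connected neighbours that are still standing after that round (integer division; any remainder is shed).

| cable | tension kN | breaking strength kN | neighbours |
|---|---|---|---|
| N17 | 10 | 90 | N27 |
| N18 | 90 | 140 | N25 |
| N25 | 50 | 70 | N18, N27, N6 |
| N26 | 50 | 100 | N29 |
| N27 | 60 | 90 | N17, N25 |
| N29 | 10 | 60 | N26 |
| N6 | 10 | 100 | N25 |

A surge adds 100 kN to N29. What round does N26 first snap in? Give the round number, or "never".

2

Round 1 — N29 at 110 > 60. N29 snaps.
  N29 sheds 110 kN to N26: 110 each.
    N26: 50+110 = 160 > 100
Round 2 — N26 snaps.
  N26 sheds 160 kN: no online neighbours, lost.
No further breaks.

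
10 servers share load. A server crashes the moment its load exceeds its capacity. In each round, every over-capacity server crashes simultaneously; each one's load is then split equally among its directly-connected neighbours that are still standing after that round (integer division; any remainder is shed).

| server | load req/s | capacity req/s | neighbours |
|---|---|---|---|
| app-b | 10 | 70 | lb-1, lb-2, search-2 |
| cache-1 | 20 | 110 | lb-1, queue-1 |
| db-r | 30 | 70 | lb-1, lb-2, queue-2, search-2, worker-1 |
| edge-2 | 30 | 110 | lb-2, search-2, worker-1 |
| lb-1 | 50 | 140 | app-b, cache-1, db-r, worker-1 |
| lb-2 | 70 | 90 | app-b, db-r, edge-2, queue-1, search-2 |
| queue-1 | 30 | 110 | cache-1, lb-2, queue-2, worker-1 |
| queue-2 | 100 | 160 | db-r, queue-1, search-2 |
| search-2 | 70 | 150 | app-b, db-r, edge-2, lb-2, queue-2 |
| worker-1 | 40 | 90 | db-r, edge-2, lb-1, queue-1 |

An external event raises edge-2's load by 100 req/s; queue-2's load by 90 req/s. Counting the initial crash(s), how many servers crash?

Round 1 — edge-2 at 130 > 110; queue-2 at 190 > 160. edge-2, queue-2 crash.
  edge-2 sheds 130 req/s to lb-2, search-2, worker-1: 43 each (1 lost).
    lb-2: 70+43 = 113 > 90
    search-2: 70+43 = 113 ≤ 150
    worker-1: 40+43 = 83 ≤ 90
  queue-2 sheds 190 req/s to db-r, queue-1, search-2: 63 each (1 lost).
    db-r: 30+63 = 93 > 70
    queue-1: 30+63 = 93 ≤ 110
    search-2: 113+63 = 176 > 150
Round 2 — db-r, lb-2, search-2 crash.
  db-r sheds 93 req/s to lb-1, worker-1: 46 each (1 lost).
    lb-1: 50+46 = 96 ≤ 140
    worker-1: 83+46 = 129 > 90
  lb-2 sheds 113 req/s to app-b, queue-1: 56 each (1 lost).
    app-b: 10+56 = 66 ≤ 70
    queue-1: 93+56 = 149 > 110
  search-2 sheds 176 req/s to app-b: 176 each.
    app-b: 66+176 = 242 > 70
Round 3 — app-b, queue-1, worker-1 crash.
  app-b sheds 242 req/s to lb-1: 242 each.
    lb-1: 96+242 = 338 > 140
  queue-1 sheds 149 req/s to cache-1: 149 each.
    cache-1: 20+149 = 169 > 110
  worker-1 sheds 129 req/s to lb-1: 129 each.
    lb-1: 338+129 = 467 > 140
Round 4 — cache-1, lb-1 crash.
  cache-1 sheds 169 req/s: no online neighbours, lost.
  lb-1 sheds 467 req/s: no online neighbours, lost.
No further crashes.

10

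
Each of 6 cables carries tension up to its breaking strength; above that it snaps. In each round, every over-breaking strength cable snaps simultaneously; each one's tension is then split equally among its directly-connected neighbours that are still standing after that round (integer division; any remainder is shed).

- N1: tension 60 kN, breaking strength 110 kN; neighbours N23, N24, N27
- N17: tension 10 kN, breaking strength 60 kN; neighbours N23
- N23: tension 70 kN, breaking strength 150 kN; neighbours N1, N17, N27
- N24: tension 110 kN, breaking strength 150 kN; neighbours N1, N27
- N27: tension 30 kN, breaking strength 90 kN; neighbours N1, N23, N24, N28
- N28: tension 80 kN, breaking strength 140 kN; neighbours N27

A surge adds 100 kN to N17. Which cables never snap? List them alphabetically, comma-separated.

Round 1 — N17 at 110 > 60. N17 snaps.
  N17 sheds 110 kN to N23: 110 each.
    N23: 70+110 = 180 > 150
Round 2 — N23 snaps.
  N23 sheds 180 kN to N1, N27: 90 each.
    N1: 60+90 = 150 > 110
    N27: 30+90 = 120 > 90
Round 3 — N1, N27 snap.
  N1 sheds 150 kN to N24: 150 each.
    N24: 110+150 = 260 > 150
  N27 sheds 120 kN to N24, N28: 60 each.
    N24: 260+60 = 320 > 150
    N28: 80+60 = 140 ≤ 140
Round 4 — N24 snaps.
  N24 sheds 320 kN: no online neighbours, lost.
No further breaks.

N28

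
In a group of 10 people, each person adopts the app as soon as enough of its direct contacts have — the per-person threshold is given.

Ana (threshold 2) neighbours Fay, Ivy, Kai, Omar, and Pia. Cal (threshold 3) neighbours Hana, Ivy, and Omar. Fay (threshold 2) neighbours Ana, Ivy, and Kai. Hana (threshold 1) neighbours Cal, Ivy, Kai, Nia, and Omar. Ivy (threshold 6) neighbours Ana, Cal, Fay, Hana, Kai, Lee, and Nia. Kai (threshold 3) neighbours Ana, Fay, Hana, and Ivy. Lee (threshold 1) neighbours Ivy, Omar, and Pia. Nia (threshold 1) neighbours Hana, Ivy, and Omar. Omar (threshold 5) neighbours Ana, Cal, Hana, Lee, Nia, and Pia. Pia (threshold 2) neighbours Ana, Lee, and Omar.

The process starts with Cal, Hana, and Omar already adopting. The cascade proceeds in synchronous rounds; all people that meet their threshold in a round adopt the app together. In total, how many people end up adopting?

7

Round 1 — Cal, Hana, Omar adopt the app (initial).
Round 2 — checking thresholds:
  Ana: 1 of 5 neighbours < 2, holds.
  Ivy: 2 of 7 neighbours < 6, holds.
  Kai: 1 of 4 neighbours < 3, holds.
  Lee: 1 of 3 neighbours ≥ 1, adopts the app.
  Nia: 2 of 3 neighbours ≥ 1, adopts the app.
  Pia: 1 of 3 neighbours < 2, holds.
Round 3 — checking thresholds:
  Ana: 1 of 5 neighbours < 2, holds.
  Ivy: 4 of 7 neighbours < 6, holds.
  Kai: 1 of 4 neighbours < 3, holds.
  Pia: 2 of 3 neighbours ≥ 2, adopts the app.
Round 4 — checking thresholds:
  Ana: 2 of 5 neighbours ≥ 2, adopts the app.
  Ivy: 4 of 7 neighbours < 6, holds.
  Kai: 1 of 4 neighbours < 3, holds.
Round 5 — no new adoptions; cascade stops.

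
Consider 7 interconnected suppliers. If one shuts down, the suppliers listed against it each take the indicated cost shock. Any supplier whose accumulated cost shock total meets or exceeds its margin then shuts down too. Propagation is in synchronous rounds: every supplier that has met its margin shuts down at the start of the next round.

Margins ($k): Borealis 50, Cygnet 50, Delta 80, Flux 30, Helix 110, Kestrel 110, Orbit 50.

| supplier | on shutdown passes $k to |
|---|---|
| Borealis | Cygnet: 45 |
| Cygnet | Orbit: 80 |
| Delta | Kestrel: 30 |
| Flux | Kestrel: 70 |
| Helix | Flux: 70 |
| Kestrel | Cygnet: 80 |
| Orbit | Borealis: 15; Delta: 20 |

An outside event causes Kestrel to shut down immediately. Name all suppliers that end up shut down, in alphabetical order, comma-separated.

Cygnet, Kestrel, Orbit

Round 1 — Kestrel shuts down (initial).
  Cygnet: +80 → 80 ≥ 50
Round 2 — Cygnet shuts down.
  Orbit: +80 → 80 ≥ 50
Round 3 — Orbit shuts down.
  Borealis: +15 → 15 < 50
  Delta: +20 → 20 < 80
No further shutdowns.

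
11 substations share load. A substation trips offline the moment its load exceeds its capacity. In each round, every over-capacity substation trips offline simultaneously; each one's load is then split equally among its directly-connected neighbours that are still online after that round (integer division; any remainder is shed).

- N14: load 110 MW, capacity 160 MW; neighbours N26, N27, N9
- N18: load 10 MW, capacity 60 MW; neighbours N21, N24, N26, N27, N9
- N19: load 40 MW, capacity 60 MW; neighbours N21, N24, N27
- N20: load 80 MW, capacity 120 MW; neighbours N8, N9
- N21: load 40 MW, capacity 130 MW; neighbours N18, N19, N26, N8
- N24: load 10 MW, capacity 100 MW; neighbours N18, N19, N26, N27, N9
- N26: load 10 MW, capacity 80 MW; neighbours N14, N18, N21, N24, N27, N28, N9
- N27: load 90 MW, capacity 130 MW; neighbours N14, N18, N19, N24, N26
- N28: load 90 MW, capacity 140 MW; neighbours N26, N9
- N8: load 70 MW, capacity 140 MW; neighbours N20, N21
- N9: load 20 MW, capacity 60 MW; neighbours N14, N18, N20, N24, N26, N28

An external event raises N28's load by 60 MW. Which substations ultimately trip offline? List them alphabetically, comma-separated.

N26, N28, N9

Round 1 — N28 at 150 > 140. N28 trips offline.
  N28 sheds 150 MW to N26, N9: 75 each.
    N26: 10+75 = 85 > 80
    N9: 20+75 = 95 > 60
Round 2 — N26, N9 trip offline.
  N26 sheds 85 MW to N14, N18, N21, N24, N27: 17 each.
    N14: 110+17 = 127 ≤ 160
    N18: 10+17 = 27 ≤ 60
    N21: 40+17 = 57 ≤ 130
    N24: 10+17 = 27 ≤ 100
    N27: 90+17 = 107 ≤ 130
  N9 sheds 95 MW to N14, N18, N20, N24: 23 each (3 lost).
    N14: 127+23 = 150 ≤ 160
    N18: 27+23 = 50 ≤ 60
    N20: 80+23 = 103 ≤ 120
    N24: 27+23 = 50 ≤ 100
No further trips.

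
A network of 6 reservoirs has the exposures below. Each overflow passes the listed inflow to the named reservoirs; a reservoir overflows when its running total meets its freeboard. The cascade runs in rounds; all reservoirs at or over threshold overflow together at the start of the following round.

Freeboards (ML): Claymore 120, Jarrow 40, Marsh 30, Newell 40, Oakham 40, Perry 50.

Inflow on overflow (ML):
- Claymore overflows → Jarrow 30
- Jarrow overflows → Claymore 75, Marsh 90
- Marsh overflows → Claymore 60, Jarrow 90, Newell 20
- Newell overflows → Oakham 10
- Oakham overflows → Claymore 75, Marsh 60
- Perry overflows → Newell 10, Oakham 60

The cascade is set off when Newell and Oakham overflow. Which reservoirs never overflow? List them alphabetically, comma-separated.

Perry

Round 1 — Newell, Oakham overflow (initial).
  Claymore: +75 → 75 < 120
  Marsh: +60 → 60 ≥ 30
Round 2 — Marsh overflows.
  Claymore: +60 → 135 ≥ 120
  Jarrow: +90 → 90 ≥ 40
Round 3 — Claymore, Jarrow overflow.
No further overflows.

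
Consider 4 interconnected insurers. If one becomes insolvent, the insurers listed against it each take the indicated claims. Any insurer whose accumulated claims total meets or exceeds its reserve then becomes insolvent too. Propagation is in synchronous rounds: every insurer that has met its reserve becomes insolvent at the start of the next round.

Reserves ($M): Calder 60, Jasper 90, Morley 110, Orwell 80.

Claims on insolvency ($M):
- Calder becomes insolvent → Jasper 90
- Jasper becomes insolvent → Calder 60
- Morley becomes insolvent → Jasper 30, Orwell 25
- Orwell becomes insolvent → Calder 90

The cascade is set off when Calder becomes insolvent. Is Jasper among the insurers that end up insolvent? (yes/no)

Round 1 — Calder becomes insolvent (initial).
  Jasper: +90 → 90 ≥ 90
Round 2 — Jasper becomes insolvent.
No further insolvencies.

yes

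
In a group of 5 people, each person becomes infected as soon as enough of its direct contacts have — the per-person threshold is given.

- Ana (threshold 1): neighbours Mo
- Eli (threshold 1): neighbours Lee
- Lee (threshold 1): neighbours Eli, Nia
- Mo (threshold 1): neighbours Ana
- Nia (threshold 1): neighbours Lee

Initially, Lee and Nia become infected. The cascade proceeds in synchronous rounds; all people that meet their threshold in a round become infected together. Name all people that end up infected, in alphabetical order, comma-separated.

Eli, Lee, Nia

Round 1 — Lee, Nia become infected (initial).
Round 2 — checking thresholds:
  Eli: 1 of 1 neighbours ≥ 1, becomes infected.
Round 3 — no new infections; cascade stops.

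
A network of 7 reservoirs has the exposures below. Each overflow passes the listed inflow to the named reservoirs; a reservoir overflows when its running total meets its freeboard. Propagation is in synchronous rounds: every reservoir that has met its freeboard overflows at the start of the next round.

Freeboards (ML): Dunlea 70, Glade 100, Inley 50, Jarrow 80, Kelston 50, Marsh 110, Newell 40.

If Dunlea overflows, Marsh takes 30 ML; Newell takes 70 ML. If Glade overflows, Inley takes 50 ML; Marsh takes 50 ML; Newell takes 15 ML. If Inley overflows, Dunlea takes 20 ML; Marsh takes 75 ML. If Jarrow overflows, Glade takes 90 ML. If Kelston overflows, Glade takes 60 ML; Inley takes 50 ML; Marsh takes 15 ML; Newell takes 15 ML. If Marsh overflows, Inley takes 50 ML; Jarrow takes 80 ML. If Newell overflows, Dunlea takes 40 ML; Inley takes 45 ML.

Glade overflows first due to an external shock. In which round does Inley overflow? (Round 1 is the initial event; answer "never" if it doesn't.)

2

Round 1 — Glade overflows (initial).
  Inley: +50 → 50 ≥ 50
  Marsh: +50 → 50 < 110
  Newell: +15 → 15 < 40
Round 2 — Inley overflows.
  Dunlea: +20 → 20 < 70
  Marsh: +75 → 125 ≥ 110
Round 3 — Marsh overflows.
  Jarrow: +80 → 80 ≥ 80
Round 4 — Jarrow overflows.
No further overflows.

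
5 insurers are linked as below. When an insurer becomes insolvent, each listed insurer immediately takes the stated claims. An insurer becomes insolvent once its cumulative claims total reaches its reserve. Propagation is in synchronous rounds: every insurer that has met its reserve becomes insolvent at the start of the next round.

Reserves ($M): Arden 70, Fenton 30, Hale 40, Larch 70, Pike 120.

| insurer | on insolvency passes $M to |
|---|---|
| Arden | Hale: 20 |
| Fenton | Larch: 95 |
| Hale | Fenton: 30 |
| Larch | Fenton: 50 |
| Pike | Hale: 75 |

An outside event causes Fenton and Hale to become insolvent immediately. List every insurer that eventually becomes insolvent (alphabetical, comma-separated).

Round 1 — Fenton, Hale become insolvent (initial).
  Larch: +95 → 95 ≥ 70
Round 2 — Larch becomes insolvent.
No further insolvencies.

Fenton, Hale, Larch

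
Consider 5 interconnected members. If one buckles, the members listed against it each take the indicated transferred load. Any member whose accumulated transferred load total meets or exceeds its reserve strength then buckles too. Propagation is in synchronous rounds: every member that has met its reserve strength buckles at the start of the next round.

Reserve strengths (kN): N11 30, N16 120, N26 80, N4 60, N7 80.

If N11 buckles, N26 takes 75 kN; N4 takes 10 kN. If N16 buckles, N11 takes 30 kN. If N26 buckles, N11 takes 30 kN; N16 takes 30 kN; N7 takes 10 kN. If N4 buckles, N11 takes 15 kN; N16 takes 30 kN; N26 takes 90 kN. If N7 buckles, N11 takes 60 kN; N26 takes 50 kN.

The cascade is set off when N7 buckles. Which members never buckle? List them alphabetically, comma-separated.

Round 1 — N7 buckles (initial).
  N11: +60 → 60 ≥ 30
  N26: +50 → 50 < 80
Round 2 — N11 buckles.
  N26: +75 → 125 ≥ 80
  N4: +10 → 10 < 60
Round 3 — N26 buckles.
  N16: +30 → 30 < 120
No further bucklings.

N16, N4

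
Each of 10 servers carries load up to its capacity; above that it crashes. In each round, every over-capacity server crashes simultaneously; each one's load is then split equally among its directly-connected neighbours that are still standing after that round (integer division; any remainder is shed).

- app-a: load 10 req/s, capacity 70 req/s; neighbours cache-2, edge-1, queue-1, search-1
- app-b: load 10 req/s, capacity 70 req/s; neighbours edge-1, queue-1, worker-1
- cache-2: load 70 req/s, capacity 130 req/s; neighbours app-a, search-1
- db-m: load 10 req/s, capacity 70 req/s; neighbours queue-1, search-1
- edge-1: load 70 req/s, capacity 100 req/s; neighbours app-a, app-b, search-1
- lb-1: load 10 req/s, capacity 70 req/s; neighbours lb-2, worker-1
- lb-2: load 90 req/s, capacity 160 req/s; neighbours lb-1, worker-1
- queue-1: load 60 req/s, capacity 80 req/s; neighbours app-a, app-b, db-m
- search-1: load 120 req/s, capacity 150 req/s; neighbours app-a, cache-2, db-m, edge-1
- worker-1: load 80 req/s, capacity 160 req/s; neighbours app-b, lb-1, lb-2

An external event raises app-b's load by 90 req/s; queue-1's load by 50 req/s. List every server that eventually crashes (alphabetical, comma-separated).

app-a, app-b, cache-2, db-m, edge-1, queue-1, search-1

Round 1 — app-b at 100 > 70; queue-1 at 110 > 80. app-b, queue-1 crash.
  app-b sheds 100 req/s to edge-1, worker-1: 50 each.
    edge-1: 70+50 = 120 > 100
    worker-1: 80+50 = 130 ≤ 160
  queue-1 sheds 110 req/s to app-a, db-m: 55 each.
    app-a: 10+55 = 65 ≤ 70
    db-m: 10+55 = 65 ≤ 70
Round 2 — edge-1 crashes.
  edge-1 sheds 120 req/s to app-a, search-1: 60 each.
    app-a: 65+60 = 125 > 70
    search-1: 120+60 = 180 > 150
Round 3 — app-a, search-1 crash.
  app-a sheds 125 req/s to cache-2: 125 each.
    cache-2: 70+125 = 195 > 130
  search-1 sheds 180 req/s to cache-2, db-m: 90 each.
    cache-2: 195+90 = 285 > 130
    db-m: 65+90 = 155 > 70
Round 4 — cache-2, db-m crash.
  cache-2 sheds 285 req/s: no online neighbours, lost.
  db-m sheds 155 req/s: no online neighbours, lost.
No further crashes.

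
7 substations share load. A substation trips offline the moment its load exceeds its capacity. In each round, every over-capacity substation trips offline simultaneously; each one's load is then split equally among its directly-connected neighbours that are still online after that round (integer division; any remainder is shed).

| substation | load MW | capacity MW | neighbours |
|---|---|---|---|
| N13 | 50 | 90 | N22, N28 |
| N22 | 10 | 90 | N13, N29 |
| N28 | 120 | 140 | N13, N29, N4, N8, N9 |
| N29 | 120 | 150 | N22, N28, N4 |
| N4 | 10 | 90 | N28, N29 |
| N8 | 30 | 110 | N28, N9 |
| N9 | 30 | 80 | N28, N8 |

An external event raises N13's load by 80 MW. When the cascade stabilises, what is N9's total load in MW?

76

Round 1 — N13 at 130 > 90. N13 trips offline.
  N13 sheds 130 MW to N22, N28: 65 each.
    N22: 10+65 = 75 ≤ 90
    N28: 120+65 = 185 > 140
Round 2 — N28 trips offline.
  N28 sheds 185 MW to N29, N4, N8, N9: 46 each (1 lost).
    N29: 120+46 = 166 > 150
    N4: 10+46 = 56 ≤ 90
    N8: 30+46 = 76 ≤ 110
    N9: 30+46 = 76 ≤ 80
Round 3 — N29 trips offline.
  N29 sheds 166 MW to N22, N4: 83 each.
    N22: 75+83 = 158 > 90
    N4: 56+83 = 139 > 90
Round 4 — N22, N4 trip offline.
  N22 sheds 158 MW: no online neighbours, lost.
  N4 sheds 139 MW: no online neighbours, lost.
No further trips.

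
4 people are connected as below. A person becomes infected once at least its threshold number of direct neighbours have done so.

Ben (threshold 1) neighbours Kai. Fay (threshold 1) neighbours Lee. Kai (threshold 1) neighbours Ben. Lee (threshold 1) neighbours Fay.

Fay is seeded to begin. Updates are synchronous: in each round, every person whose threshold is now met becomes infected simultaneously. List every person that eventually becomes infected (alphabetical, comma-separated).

Fay, Lee

Round 1 — Fay becomes infected (initial).
Round 2 — checking thresholds:
  Lee: 1 of 1 neighbours ≥ 1, becomes infected.
Round 3 — no new infections; cascade stops.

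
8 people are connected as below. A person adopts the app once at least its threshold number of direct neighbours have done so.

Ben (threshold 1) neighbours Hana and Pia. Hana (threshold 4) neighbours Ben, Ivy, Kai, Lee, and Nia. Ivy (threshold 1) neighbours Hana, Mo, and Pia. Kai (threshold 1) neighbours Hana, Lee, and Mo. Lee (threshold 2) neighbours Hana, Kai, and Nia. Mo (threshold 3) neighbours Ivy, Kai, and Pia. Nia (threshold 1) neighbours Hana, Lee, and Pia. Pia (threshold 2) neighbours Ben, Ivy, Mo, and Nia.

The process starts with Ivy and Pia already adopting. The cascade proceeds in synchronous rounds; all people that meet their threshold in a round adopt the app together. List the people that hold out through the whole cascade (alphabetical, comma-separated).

Hana, Kai, Lee, Mo

Round 1 — Ivy, Pia adopt the app (initial).
Round 2 — checking thresholds:
  Ben: 1 of 2 neighbours ≥ 1, adopts the app.
  Hana: 1 of 5 neighbours < 4, not yet.
  Mo: 2 of 3 neighbours < 3, not yet.
  Nia: 1 of 3 neighbours ≥ 1, adopts the app.
Round 3 — no new adoptions; cascade stops.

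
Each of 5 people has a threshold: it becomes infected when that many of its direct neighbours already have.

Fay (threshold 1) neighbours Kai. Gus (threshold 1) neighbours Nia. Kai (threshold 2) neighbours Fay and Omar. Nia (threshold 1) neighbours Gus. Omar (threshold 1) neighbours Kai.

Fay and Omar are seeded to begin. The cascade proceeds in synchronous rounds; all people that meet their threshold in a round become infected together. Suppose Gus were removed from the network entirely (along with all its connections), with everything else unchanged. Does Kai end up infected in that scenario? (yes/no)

With Gus removed:
Round 1 — Fay, Omar become infected (initial).
Round 2 — checking thresholds:
  Kai: 2 of 2 neighbours ≥ 2, becomes infected.
Round 3 — no new infections; cascade stops.

yes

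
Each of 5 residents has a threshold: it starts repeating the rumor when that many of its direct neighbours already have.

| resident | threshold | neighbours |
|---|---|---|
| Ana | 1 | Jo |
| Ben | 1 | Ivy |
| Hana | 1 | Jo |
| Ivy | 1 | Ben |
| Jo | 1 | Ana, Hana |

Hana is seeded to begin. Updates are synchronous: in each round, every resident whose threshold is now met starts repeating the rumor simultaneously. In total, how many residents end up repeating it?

3

Round 1 — Hana starts repeating the rumor (initial).
Round 2 — checking thresholds:
  Jo: 1 of 2 neighbours ≥ 1, starts repeating the rumor.
Round 3 — checking thresholds:
  Ana: 1 of 1 neighbours ≥ 1, starts repeating the rumor.
Round 4 — no new spreads; cascade stops.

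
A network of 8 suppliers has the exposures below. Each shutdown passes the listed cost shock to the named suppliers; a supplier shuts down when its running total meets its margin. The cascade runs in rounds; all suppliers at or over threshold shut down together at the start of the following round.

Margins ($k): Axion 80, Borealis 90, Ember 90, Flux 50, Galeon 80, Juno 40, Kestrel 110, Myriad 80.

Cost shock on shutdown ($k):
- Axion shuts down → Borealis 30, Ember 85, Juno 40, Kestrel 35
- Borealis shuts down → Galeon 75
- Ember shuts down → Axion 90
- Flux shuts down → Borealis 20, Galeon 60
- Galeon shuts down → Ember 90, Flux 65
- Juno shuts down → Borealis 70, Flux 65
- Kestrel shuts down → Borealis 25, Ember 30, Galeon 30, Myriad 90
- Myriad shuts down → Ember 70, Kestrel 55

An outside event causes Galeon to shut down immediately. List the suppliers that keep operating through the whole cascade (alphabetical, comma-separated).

Round 1 — Galeon shuts down (initial).
  Ember: +90 → 90 ≥ 90
  Flux: +65 → 65 ≥ 50
Round 2 — Ember, Flux shut down.
  Axion: +90 → 90 ≥ 80
  Borealis: +20 → 20 < 90
Round 3 — Axion shuts down.
  Borealis: +30 → 50 < 90
  Juno: +40 → 40 ≥ 40
  Kestrel: +35 → 35 < 110
Round 4 — Juno shuts down.
  Borealis: +70 → 120 ≥ 90
Round 5 — Borealis shuts down.
No further shutdowns.

Kestrel, Myriad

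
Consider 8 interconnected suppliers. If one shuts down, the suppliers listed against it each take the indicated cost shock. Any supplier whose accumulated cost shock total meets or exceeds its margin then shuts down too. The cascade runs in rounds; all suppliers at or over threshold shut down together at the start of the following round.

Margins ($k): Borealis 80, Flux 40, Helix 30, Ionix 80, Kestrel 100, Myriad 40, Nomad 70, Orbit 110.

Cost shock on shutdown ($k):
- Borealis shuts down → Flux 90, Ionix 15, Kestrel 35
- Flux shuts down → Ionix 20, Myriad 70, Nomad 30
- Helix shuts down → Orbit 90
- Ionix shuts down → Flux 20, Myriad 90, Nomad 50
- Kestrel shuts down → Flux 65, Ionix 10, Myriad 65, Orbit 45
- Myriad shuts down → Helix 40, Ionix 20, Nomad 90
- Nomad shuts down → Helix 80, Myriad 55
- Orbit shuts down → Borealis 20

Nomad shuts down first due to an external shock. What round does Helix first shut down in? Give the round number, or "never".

Round 1 — Nomad shuts down (initial).
  Helix: +80 → 80 ≥ 30
  Myriad: +55 → 55 ≥ 40
Round 2 — Helix, Myriad shut down.
  Ionix: +20 → 20 < 80
  Orbit: +90 → 90 < 110
No further shutdowns.

2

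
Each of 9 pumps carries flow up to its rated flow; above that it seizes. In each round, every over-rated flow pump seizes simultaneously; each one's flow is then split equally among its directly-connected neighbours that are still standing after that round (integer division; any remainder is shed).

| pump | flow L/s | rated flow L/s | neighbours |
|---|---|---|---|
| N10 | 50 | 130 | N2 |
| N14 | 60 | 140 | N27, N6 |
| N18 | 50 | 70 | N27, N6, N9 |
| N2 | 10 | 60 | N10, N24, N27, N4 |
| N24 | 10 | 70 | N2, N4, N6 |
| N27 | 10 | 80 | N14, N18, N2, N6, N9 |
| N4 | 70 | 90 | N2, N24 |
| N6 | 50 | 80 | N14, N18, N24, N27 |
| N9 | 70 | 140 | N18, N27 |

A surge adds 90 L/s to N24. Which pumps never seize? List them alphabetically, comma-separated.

Round 1 — N24 at 100 > 70. N24 seizes.
  N24 sheds 100 L/s to N2, N4, N6: 33 each (1 lost).
    N2: 10+33 = 43 ≤ 60
    N4: 70+33 = 103 > 90
    N6: 50+33 = 83 > 80
Round 2 — N4, N6 seize.
  N4 sheds 103 L/s to N2: 103 each.
    N2: 43+103 = 146 > 60
  N6 sheds 83 L/s to N14, N18, N27: 27 each (2 lost).
    N14: 60+27 = 87 ≤ 140
    N18: 50+27 = 77 > 70
    N27: 10+27 = 37 ≤ 80
Round 3 — N18, N2 seize.
  N18 sheds 77 L/s to N27, N9: 38 each (1 lost).
    N27: 37+38 = 75 ≤ 80
    N9: 70+38 = 108 ≤ 140
  N2 sheds 146 L/s to N10, N27: 73 each.
    N10: 50+73 = 123 ≤ 130
    N27: 75+73 = 148 > 80
Round 4 — N27 seizes.
  N27 sheds 148 L/s to N14, N9: 74 each.
    N14: 87+74 = 161 > 140
    N9: 108+74 = 182 > 140
Round 5 — N14, N9 seize.
  N14 sheds 161 L/s: no online neighbours, lost.
  N9 sheds 182 L/s: no online neighbours, lost.
No further seizures.

N10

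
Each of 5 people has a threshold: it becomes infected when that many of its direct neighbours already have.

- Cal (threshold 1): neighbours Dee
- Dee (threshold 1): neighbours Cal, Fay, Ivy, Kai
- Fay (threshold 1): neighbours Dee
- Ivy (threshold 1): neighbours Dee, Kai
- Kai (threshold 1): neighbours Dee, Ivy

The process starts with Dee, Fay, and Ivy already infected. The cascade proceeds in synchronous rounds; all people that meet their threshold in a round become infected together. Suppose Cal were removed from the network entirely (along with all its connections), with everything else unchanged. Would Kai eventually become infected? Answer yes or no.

yes

With Cal removed:
Round 1 — Dee, Fay, Ivy become infected (initial).
Round 2 — checking thresholds:
  Kai: 2 of 2 neighbours ≥ 1, becomes infected.
Round 3 — no new infections; cascade stops.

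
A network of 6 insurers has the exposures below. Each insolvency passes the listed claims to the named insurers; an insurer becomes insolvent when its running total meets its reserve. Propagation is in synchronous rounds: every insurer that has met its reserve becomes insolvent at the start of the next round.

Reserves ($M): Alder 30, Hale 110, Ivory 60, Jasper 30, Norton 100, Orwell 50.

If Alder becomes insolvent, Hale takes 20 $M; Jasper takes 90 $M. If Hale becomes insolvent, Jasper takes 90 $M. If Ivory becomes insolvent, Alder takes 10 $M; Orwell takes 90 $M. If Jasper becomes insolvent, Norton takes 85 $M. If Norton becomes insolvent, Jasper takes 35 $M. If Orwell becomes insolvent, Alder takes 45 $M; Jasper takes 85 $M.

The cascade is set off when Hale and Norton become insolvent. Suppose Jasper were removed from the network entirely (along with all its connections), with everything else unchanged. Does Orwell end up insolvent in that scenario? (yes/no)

With Jasper removed:
Round 1 — Hale, Norton become insolvent (initial).
No further insolvencies.

no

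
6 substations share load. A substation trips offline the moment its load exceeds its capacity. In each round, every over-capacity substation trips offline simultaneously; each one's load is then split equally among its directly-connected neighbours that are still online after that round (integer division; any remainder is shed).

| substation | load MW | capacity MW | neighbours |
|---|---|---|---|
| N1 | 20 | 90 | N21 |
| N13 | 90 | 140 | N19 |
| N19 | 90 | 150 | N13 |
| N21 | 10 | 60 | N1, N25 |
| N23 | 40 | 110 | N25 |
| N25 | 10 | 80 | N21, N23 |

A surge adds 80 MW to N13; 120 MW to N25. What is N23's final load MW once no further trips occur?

105

Round 1 — N13 at 170 > 140; N25 at 130 > 80. N13, N25 trip offline.
  N13 sheds 170 MW to N19: 170 each.
    N19: 90+170 = 260 > 150
  N25 sheds 130 MW to N21, N23: 65 each.
    N21: 10+65 = 75 > 60
    N23: 40+65 = 105 ≤ 110
Round 2 — N19, N21 trip offline.
  N19 sheds 260 MW: no online neighbours, lost.
  N21 sheds 75 MW to N1: 75 each.
    N1: 20+75 = 95 > 90
Round 3 — N1 trips offline.
  N1 sheds 95 MW: no online neighbours, lost.
No further trips.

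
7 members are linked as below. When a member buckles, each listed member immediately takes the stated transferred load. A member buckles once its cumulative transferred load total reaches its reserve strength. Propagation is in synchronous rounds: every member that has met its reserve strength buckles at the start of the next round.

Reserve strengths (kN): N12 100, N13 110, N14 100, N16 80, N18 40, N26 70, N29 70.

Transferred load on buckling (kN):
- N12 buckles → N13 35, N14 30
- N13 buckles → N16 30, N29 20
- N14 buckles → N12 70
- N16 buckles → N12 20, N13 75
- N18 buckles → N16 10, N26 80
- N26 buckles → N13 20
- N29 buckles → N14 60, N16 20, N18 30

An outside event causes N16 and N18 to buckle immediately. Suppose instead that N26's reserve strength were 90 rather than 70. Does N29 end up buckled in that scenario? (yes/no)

With N26's reserve strength at 90:
Round 1 — N16, N18 buckle (initial).
  N12: +20 → 20 < 100
  N13: +75 → 75 < 110
  N26: +80 → 80 < 90
No further bucklings.

no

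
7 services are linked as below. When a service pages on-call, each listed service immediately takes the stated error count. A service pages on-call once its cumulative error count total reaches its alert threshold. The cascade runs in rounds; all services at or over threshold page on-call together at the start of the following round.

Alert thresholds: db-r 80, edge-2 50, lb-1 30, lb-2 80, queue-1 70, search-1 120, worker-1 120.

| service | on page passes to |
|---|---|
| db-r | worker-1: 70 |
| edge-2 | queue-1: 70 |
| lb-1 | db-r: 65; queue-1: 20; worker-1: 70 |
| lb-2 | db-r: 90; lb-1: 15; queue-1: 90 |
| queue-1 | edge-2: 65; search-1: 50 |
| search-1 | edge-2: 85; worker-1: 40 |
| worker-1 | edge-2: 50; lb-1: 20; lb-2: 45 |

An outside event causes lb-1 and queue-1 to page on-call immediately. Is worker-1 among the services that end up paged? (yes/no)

no

Round 1 — lb-1, queue-1 page on-call (initial).
  db-r: +65 → 65 < 80
  edge-2: +65 → 65 ≥ 50
  search-1: +50 → 50 < 120
  worker-1: +70 → 70 < 120
Round 2 — edge-2 pages on-call.
No further pages.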